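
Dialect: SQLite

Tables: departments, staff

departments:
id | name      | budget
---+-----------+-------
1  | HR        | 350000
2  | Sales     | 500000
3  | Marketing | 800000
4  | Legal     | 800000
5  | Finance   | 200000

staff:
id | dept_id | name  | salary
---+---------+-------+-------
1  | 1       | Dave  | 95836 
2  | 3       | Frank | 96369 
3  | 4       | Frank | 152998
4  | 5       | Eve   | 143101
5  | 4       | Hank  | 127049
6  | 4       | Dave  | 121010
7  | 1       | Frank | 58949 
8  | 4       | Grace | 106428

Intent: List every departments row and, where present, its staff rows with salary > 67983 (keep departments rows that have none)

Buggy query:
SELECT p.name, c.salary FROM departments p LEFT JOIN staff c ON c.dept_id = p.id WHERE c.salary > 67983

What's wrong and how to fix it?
Bug: Filtering c.salary in WHERE discards the NULL rows produced by LEFT JOIN, turning it into an inner join

Fix: Put 'c.salary > 67983' in the JOIN's ON clause instead of WHERE

Corrected query:
SELECT p.name, c.salary FROM departments p LEFT JOIN staff c ON c.dept_id = p.id AND c.salary > 67983

Result:
name      | salary
----------+-------
HR        | 95836 
Sales     | NULL  
Marketing | 96369 
Legal     | 106428
Legal     | 121010
Legal     | 127049
Legal     | 152998
Finance   | 143101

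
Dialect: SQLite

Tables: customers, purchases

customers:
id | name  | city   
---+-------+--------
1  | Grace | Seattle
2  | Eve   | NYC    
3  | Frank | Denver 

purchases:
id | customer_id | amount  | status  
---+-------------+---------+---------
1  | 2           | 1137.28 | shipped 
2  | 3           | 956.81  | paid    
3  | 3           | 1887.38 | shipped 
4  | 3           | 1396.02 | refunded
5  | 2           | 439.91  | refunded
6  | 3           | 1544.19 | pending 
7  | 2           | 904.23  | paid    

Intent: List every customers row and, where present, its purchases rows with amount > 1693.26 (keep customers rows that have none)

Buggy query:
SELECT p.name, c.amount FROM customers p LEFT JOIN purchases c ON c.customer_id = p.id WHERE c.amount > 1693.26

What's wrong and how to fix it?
Bug: Filtering c.amount in WHERE discards the NULL rows produced by LEFT JOIN, turning it into an inner join

Fix: Move the right-table condition into the ON clause so unmatched parents are kept

Corrected query:
SELECT p.name, c.amount FROM customers p LEFT JOIN purchases c ON c.customer_id = p.id AND c.amount > 1693.26

Result:
name  | amount 
------+--------
Grace | NULL   
Eve   | NULL   
Frank | 1887.38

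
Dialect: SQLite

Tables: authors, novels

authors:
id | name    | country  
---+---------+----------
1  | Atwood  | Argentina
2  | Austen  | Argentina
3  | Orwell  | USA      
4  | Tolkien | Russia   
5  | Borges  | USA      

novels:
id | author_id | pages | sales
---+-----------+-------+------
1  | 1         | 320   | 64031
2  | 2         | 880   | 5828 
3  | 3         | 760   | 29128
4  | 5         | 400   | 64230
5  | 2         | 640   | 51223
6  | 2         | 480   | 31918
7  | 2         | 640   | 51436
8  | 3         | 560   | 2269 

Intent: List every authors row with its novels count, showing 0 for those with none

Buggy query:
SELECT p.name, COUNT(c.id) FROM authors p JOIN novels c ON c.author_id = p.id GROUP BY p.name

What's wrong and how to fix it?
Bug: INNER JOIN drops authors rows that have no matching novels rows

Fix: Use LEFT JOIN so parents without children still appear (COUNT(c.id) gives 0)

Corrected query:
SELECT p.name, COUNT(c.id) FROM authors p LEFT JOIN novels c ON c.author_id = p.id GROUP BY p.name

Result:
name    | COUNT(c.id)
--------+------------
Atwood  | 1          
Austen  | 4          
Borges  | 1          
Orwell  | 2          
Tolkien | 0          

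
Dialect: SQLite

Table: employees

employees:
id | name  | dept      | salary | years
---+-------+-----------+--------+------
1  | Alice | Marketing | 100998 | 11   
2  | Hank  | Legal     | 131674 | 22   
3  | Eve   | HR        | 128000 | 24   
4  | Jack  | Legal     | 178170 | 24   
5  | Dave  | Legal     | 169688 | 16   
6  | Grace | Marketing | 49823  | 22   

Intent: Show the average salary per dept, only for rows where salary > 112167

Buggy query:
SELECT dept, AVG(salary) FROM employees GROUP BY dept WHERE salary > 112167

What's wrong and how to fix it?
Bug: Row-level WHERE must come before GROUP BY in the clause order

Fix: Move the WHERE clause before GROUP BY

Corrected query:
SELECT dept, AVG(salary) FROM employees WHERE salary > 112167 GROUP BY dept

Result:
dept  | AVG(salary)
------+------------
HR    | 128000     
Legal | 159844     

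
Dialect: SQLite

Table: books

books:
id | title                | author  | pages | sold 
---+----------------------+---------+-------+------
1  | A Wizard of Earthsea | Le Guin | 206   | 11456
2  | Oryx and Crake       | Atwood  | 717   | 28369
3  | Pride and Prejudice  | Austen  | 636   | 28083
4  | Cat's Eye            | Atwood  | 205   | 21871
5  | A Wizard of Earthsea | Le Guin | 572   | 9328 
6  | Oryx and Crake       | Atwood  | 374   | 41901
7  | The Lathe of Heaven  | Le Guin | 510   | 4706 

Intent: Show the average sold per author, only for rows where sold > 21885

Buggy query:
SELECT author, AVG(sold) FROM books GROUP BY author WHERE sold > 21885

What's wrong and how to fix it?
Bug: WHERE cannot follow GROUP BY

Fix: Place WHERE between FROM and GROUP BY

Corrected query:
SELECT author, AVG(sold) FROM books WHERE sold > 21885 GROUP BY author

Result:
author | AVG(sold)
-------+----------
Atwood | 35135    
Austen | 28083    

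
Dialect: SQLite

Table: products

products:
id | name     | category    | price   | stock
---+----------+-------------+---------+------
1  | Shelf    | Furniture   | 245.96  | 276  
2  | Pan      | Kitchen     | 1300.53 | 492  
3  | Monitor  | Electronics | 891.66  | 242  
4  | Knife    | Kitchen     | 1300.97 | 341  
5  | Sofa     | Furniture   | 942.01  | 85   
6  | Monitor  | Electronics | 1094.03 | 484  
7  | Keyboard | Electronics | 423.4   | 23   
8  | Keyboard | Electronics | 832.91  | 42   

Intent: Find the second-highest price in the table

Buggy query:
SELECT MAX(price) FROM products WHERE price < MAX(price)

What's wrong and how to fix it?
Bug: MAX(price) on the right of the comparison is an aggregate-in-WHERE error

Fix: Put the inner MAX in a scalar subquery

Corrected query:
SELECT MAX(price) FROM products WHERE price < (SELECT MAX(price) FROM products)

Result:
MAX(price)
----------
1300.53   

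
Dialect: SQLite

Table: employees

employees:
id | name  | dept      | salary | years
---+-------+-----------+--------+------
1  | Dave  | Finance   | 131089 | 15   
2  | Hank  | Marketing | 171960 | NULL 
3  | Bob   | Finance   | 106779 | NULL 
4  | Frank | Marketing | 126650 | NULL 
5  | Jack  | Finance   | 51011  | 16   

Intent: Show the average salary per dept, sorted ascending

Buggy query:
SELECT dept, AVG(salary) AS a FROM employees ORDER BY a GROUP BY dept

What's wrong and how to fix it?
Bug: ORDER BY appears before GROUP BY; SQL clause order requires GROUP BY first

Fix: Move ORDER BY to the end, after GROUP BY

Corrected query:
SELECT dept, AVG(salary) AS a FROM employees GROUP BY dept ORDER BY a

Result:
dept      | a     
----------+-------
Finance   | 96293 
Marketing | 149305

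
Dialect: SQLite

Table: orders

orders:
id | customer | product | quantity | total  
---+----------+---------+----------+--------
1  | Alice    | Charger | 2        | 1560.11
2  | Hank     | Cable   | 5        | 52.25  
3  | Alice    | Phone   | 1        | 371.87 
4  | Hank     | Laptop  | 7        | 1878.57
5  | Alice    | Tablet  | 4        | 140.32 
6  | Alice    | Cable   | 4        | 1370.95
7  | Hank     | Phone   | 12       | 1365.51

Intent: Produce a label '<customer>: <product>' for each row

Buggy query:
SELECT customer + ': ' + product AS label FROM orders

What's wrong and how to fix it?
Bug: SQLite uses || for string concatenation; + coerces text to numbers (yielding 0)

Fix: Replace + with || to concatenate text

Corrected query:
SELECT customer || ': ' || product AS label FROM orders

Result:
label         
--------------
Alice: Charger
Hank: Cable   
Alice: Phone  
Hank: Laptop  
Alice: Tablet 
Alice: Cable  
Hank: Phone   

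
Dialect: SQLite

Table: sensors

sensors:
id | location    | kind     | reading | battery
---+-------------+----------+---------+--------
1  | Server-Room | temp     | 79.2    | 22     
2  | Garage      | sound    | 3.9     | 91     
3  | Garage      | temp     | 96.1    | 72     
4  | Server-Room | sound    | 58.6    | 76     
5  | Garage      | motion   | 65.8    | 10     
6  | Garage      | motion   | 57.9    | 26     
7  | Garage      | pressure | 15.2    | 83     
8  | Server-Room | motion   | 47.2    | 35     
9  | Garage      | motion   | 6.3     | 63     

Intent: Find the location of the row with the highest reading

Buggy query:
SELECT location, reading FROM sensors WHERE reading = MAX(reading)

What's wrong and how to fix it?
Bug: WHERE is evaluated per row; an aggregate over the whole table isn't defined there

Fix: Wrap MAX in a scalar subquery so WHERE compares against a single value

Corrected query:
SELECT location, reading FROM sensors WHERE reading = (SELECT MAX(reading) FROM sensors)

Result:
location | reading
---------+--------
Garage   | 96.1   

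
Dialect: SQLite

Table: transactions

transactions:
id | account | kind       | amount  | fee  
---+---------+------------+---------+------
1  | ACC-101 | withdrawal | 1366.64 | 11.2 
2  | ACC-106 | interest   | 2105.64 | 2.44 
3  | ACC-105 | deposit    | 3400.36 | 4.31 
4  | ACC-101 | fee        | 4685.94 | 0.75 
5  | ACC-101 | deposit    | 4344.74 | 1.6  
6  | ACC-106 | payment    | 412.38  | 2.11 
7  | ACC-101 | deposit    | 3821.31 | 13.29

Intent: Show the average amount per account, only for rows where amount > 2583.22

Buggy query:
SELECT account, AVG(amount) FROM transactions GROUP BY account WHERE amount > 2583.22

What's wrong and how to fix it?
Bug: Row-level WHERE must come before GROUP BY in the clause order

Fix: Move the WHERE clause before GROUP BY

Corrected query:
SELECT account, AVG(amount) FROM transactions WHERE amount > 2583.22 GROUP BY account

Result:
account | AVG(amount)
--------+------------
ACC-101 | 4283.996667
ACC-105 | 3400.36    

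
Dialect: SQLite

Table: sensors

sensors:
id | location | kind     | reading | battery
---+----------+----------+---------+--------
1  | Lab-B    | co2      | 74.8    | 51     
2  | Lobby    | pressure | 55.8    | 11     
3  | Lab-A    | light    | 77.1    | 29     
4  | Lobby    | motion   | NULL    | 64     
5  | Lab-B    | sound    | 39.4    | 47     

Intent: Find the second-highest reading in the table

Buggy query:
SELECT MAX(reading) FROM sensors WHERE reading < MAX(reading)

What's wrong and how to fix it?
Bug: The inner MAX is an aggregate inside WHERE, which is not allowed

Fix: Put the inner MAX in a scalar subquery

Corrected query:
SELECT MAX(reading) FROM sensors WHERE reading < (SELECT MAX(reading) FROM sensors)

Result:
MAX(reading)
------------
74.8        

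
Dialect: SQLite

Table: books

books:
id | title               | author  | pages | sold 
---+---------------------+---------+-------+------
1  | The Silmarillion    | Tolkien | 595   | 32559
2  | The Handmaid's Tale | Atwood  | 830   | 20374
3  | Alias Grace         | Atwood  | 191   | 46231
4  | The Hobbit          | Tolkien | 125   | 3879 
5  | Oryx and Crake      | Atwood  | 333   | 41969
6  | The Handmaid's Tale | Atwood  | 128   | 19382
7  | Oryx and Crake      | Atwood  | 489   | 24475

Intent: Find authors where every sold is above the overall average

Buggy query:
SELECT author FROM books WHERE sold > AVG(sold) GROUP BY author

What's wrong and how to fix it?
Bug: WHERE evaluates per row before aggregation, so AVG() is unavailable

Fix: Use a subquery for AVG and a HAVING MIN(...) filter so the condition holds for every row in the group

Corrected query:
SELECT author FROM books GROUP BY author HAVING MIN(sold) > (SELECT AVG(sold) FROM books)

Result:
(no rows)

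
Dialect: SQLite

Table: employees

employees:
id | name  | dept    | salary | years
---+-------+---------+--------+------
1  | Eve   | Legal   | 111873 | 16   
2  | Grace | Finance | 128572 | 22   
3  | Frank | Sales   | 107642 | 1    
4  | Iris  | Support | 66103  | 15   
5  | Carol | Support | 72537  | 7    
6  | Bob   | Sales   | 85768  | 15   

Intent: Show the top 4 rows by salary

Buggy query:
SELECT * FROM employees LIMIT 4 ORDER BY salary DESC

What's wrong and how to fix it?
Bug: ORDER BY cannot follow LIMIT; LIMIT is the final clause

Fix: Swap the clauses: ORDER BY first, then LIMIT

Corrected query:
SELECT * FROM employees ORDER BY salary DESC LIMIT 4

Result:
id | name  | dept    | salary | years
---+-------+---------+--------+------
2  | Grace | Finance | 128572 | 22   
1  | Eve   | Legal   | 111873 | 16   
3  | Frank | Sales   | 107642 | 1    
6  | Bob   | Sales   | 85768  | 15   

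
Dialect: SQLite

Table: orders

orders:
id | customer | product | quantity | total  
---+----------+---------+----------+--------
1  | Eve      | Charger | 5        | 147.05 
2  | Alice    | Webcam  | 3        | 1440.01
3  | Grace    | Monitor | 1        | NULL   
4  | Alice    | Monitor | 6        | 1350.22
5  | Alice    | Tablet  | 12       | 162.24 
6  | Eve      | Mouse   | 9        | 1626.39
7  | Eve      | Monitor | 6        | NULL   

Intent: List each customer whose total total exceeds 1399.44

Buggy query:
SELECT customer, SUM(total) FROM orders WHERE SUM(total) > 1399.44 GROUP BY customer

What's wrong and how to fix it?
Bug: WHERE runs before GROUP BY, so aggregates aren't available there

Fix: Use HAVING (which filters groups after aggregation) instead of WHERE

Corrected query:
SELECT customer, SUM(total) FROM orders GROUP BY customer HAVING SUM(total) > 1399.44

Result:
customer | SUM(total)
---------+-----------
Alice    | 2952.47   
Eve      | 1773.44   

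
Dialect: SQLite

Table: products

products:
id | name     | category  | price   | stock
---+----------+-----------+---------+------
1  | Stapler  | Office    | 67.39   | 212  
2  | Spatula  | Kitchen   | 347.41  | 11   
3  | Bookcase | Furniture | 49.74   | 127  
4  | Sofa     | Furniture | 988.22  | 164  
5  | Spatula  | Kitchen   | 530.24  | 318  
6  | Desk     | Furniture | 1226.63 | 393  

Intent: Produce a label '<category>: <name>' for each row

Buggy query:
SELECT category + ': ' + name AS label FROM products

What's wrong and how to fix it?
Bug: SQLite uses || for string concatenation; + coerces text to numbers (yielding 0)

Fix: Replace + with || to concatenate text

Corrected query:
SELECT category || ': ' || name AS label FROM products

Result:
label              
-------------------
Office: Stapler    
Kitchen: Spatula   
Furniture: Bookcase
Furniture: Sofa    
Kitchen: Spatula   
Furniture: Desk    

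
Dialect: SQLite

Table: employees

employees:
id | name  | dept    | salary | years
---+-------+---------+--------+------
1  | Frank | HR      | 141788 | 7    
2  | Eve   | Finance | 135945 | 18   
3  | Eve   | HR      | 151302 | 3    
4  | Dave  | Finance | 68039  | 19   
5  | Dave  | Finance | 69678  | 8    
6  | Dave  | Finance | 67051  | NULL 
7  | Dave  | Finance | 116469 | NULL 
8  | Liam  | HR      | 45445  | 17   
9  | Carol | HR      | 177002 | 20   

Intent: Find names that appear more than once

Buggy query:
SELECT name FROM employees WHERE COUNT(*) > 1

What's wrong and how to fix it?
Bug: COUNT(*) is an aggregate and cannot be used in WHERE

Fix: Group first, then use HAVING for the count condition

Corrected query:
SELECT name FROM employees GROUP BY name HAVING COUNT(*) > 1

Result:
name
----
Dave
Eve 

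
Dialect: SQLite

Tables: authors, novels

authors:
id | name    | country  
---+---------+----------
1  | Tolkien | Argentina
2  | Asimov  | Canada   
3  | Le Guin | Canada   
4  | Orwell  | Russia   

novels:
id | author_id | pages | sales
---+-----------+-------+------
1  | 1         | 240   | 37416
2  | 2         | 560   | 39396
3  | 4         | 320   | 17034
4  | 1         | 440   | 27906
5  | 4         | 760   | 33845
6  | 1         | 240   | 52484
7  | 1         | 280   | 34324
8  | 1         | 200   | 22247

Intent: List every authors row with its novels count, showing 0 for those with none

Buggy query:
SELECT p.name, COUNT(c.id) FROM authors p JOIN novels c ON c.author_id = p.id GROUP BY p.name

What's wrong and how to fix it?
Bug: INNER JOIN drops authors rows that have no matching novels rows

Fix: Switch to LEFT JOIN to retain unmatched parent rows

Corrected query:
SELECT p.name, COUNT(c.id) FROM authors p LEFT JOIN novels c ON c.author_id = p.id GROUP BY p.name

Result:
name    | COUNT(c.id)
--------+------------
Asimov  | 1          
Le Guin | 0          
Orwell  | 2          
Tolkien | 5          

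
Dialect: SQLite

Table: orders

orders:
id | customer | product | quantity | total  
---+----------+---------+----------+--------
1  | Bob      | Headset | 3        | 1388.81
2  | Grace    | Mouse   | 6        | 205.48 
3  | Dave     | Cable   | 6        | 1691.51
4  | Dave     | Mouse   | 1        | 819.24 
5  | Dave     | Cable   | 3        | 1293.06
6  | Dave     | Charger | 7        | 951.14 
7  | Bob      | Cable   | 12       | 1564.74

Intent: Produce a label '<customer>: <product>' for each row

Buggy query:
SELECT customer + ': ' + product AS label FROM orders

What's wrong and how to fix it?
Bug: SQLite uses || for string concatenation; + coerces text to numbers (yielding 0)

Fix: Replace + with || to concatenate text

Corrected query:
SELECT customer || ': ' || product AS label FROM orders

Result:
label        
-------------
Bob: Headset 
Grace: Mouse 
Dave: Cable  
Dave: Mouse  
Dave: Cable  
Dave: Charger
Bob: Cable   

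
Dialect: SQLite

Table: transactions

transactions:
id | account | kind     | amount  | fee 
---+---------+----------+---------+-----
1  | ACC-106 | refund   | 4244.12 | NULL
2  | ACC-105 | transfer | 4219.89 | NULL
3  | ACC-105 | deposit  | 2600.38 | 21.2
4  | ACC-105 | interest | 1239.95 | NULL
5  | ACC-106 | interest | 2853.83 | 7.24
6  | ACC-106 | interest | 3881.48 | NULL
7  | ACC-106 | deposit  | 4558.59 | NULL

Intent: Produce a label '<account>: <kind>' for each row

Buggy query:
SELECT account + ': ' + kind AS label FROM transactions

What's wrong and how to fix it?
Bug: '+' is numeric addition; on text columns SQLite converts them to 0 instead of concatenating

Fix: Use the || operator for string concatenation

Corrected query:
SELECT account || ': ' || kind AS label FROM transactions

Result:
label            
-----------------
ACC-106: refund  
ACC-105: transfer
ACC-105: deposit 
ACC-105: interest
ACC-106: interest
ACC-106: interest
ACC-106: deposit 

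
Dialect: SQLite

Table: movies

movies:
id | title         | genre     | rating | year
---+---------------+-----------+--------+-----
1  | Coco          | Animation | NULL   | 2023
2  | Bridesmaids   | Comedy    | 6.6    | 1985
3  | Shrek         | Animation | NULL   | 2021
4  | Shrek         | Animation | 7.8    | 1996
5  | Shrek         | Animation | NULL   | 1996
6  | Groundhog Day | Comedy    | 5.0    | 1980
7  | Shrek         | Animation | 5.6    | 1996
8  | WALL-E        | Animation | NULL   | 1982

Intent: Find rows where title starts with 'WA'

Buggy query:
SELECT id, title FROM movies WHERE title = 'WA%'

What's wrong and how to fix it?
Bug: '=' compares the literal string including the % character; pattern matching needs LIKE

Fix: Use LIKE for wildcard pattern matching

Corrected query:
SELECT id, title FROM movies WHERE title LIKE 'WA%'

Result:
id | title 
---+-------
8  | WALL-E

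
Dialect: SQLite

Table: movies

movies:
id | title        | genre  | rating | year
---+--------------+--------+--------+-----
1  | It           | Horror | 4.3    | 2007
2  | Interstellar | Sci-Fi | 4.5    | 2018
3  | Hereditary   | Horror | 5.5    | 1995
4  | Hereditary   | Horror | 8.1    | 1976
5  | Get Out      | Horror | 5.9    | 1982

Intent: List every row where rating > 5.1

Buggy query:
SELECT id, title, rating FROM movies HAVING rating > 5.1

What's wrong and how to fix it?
Bug: This is a non-aggregate query (no GROUP BY, no aggregates), so in SQLite the HAVING clause is invalid here; a row-level condition belongs in WHERE

Fix: Replace HAVING with WHERE since the condition applies to individual rows

Corrected query:
SELECT id, title, rating FROM movies WHERE rating > 5.1

Result:
id | title      | rating
---+------------+-------
3  | Hereditary | 5.5   
4  | Hereditary | 8.1   
5  | Get Out    | 5.9   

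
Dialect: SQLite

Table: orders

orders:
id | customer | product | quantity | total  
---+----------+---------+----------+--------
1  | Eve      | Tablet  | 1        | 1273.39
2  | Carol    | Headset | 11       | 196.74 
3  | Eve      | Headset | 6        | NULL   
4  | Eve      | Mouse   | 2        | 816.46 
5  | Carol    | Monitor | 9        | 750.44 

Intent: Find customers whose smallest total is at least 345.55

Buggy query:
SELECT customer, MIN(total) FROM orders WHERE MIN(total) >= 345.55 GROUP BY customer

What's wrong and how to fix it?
Bug: Aggregates like MIN are computed per group after WHERE runs

Fix: Use HAVING for the per-group MIN condition

Corrected query:
SELECT customer, MIN(total) FROM orders GROUP BY customer HAVING MIN(total) >= 345.55

Result:
customer | MIN(total)
---------+-----------
Eve      | 816.46    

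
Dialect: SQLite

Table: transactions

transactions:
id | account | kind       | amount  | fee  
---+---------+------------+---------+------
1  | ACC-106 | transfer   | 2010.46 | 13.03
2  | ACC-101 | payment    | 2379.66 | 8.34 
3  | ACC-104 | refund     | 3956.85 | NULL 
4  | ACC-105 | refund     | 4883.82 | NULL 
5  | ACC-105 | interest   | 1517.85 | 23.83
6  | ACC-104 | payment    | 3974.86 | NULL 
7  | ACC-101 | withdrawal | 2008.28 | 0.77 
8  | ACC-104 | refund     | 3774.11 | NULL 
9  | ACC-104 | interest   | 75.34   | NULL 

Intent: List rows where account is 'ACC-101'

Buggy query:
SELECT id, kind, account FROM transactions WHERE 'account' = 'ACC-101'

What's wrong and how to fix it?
Bug: Single quotes denote string literals in SQL; the column name is being compared as a constant string

Fix: Reference the column as account without single quotes

Corrected query:
SELECT id, kind, account FROM transactions WHERE account = 'ACC-101'

Result:
id | kind       | account
---+------------+--------
2  | payment    | ACC-101
7  | withdrawal | ACC-101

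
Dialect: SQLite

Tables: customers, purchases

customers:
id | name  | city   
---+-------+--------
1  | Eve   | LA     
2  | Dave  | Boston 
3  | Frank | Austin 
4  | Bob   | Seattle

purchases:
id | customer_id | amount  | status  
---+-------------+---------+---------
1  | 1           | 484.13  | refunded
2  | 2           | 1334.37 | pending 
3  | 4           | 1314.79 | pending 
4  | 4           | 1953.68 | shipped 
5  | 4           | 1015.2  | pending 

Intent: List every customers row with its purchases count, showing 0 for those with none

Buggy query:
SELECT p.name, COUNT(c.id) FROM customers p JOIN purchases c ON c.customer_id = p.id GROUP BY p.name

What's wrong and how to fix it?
Bug: INNER JOIN drops customers rows that have no matching purchases rows

Fix: Switch to LEFT JOIN to retain unmatched parent rows

Corrected query:
SELECT p.name, COUNT(c.id) FROM customers p LEFT JOIN purchases c ON c.customer_id = p.id GROUP BY p.name

Result:
name  | COUNT(c.id)
------+------------
Bob   | 3          
Dave  | 1          
Eve   | 1          
Frank | 0          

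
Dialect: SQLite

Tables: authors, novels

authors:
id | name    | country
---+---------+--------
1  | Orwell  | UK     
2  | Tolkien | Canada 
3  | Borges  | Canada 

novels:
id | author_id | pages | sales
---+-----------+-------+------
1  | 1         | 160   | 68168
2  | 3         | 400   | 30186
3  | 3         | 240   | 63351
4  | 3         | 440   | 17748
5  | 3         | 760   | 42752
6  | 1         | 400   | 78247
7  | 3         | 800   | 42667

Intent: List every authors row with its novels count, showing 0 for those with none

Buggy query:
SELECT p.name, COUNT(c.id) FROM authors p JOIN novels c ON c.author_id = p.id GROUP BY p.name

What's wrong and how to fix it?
Bug: INNER JOIN drops authors rows that have no matching novels rows

Fix: Use LEFT JOIN so parents without children still appear (COUNT(c.id) gives 0)

Corrected query:
SELECT p.name, COUNT(c.id) FROM authors p LEFT JOIN novels c ON c.author_id = p.id GROUP BY p.name

Result:
name    | COUNT(c.id)
--------+------------
Borges  | 5          
Orwell  | 2          
Tolkien | 0          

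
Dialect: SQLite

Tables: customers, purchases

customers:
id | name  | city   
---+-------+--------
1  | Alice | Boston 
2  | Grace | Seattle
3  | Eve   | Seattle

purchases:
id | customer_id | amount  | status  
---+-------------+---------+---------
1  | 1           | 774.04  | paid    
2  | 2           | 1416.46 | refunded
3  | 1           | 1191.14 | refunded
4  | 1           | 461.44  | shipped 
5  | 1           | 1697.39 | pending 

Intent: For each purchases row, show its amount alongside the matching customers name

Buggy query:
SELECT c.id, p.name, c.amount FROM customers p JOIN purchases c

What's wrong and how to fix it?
Bug: Missing join condition: each purchases row is matched to all customers rows instead of just its own

Fix: Specify the join condition linking the foreign key to the parent id

Corrected query:
SELECT c.id, p.name, c.amount FROM customers p JOIN purchases c ON c.customer_id = p.id

Result:
id | name  | amount 
---+-------+--------
1  | Alice | 774.04 
2  | Grace | 1416.46
3  | Alice | 1191.14
4  | Alice | 461.44 
5  | Alice | 1697.39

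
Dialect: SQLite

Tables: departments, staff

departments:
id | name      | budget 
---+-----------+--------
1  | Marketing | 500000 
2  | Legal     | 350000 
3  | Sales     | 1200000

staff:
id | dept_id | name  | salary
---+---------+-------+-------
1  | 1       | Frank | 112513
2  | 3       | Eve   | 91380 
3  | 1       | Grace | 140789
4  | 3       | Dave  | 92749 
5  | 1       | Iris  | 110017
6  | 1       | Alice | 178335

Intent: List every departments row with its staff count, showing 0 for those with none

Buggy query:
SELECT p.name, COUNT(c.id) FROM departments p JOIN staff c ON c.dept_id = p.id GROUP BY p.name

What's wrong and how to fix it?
Bug: INNER JOIN drops departments rows that have no matching staff rows

Fix: Use LEFT JOIN so parents without children still appear (COUNT(c.id) gives 0)

Corrected query:
SELECT p.name, COUNT(c.id) FROM departments p LEFT JOIN staff c ON c.dept_id = p.id GROUP BY p.name

Result:
name      | COUNT(c.id)
----------+------------
Legal     | 0          
Marketing | 4          
Sales     | 2          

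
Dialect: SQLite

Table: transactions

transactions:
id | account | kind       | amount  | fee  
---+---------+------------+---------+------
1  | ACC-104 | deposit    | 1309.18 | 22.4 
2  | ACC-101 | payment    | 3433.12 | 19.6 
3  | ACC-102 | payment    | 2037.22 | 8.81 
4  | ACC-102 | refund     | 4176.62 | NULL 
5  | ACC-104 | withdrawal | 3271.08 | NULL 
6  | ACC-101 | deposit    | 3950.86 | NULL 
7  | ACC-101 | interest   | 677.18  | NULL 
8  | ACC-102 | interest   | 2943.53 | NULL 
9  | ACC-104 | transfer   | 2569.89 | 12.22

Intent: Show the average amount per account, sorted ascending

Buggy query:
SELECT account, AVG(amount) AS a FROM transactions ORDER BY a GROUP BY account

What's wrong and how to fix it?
Bug: ORDER BY appears before GROUP BY; SQL clause order requires GROUP BY first

Fix: Reorder: SELECT … FROM … GROUP BY … ORDER BY …

Corrected query:
SELECT account, AVG(amount) AS a FROM transactions GROUP BY account ORDER BY a

Result:
account | a          
--------+------------
ACC-104 | 2383.383333
ACC-101 | 2687.053333
ACC-102 | 3052.456667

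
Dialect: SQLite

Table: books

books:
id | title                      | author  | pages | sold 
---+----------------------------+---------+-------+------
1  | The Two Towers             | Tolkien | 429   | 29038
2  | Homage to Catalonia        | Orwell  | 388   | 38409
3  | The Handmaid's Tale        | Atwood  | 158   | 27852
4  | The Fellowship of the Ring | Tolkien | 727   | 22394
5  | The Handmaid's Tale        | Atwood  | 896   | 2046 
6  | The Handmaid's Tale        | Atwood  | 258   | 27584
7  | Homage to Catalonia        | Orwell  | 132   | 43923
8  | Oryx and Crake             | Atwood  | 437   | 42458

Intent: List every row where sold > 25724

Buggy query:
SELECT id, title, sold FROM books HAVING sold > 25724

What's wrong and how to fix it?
Bug: HAVING filters the output of aggregation, but this query has no GROUP BY and no aggregate functions, so SQLite rejects it (HAVING clause on a non-aggregate query); the condition here is per row

Fix: Replace HAVING with WHERE since the condition applies to individual rows

Corrected query:
SELECT id, title, sold FROM books WHERE sold > 25724

Result:
id | title               | sold 
---+---------------------+------
1  | The Two Towers      | 29038
2  | Homage to Catalonia | 38409
3  | The Handmaid's Tale | 27852
6  | The Handmaid's Tale | 27584
7  | Homage to Catalonia | 43923
8  | Oryx and Crake      | 42458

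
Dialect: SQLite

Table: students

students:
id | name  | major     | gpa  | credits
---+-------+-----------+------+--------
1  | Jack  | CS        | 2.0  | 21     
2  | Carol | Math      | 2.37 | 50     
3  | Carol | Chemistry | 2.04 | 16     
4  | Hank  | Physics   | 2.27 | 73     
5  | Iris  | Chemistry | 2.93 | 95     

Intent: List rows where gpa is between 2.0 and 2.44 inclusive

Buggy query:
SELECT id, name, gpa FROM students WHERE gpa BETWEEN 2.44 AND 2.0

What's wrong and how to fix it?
Bug: BETWEEN expects the lower bound first; with 2.44 AND 2.0 the range is empty

Fix: Write BETWEEN 2.0 AND 2.44

Corrected query:
SELECT id, name, gpa FROM students WHERE gpa BETWEEN 2.0 AND 2.44

Result:
id | name  | gpa 
---+-------+-----
1  | Jack  | 2   
2  | Carol | 2.37
3  | Carol | 2.04
4  | Hank  | 2.27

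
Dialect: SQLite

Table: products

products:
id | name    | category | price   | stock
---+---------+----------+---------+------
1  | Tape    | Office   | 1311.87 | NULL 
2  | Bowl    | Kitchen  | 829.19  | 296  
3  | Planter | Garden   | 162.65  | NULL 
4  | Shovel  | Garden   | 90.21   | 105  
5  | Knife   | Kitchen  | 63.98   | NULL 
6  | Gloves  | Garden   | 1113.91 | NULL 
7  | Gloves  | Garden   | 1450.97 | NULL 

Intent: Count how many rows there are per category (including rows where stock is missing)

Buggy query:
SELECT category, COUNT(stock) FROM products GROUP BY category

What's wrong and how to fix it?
Bug: COUNT(column) counts non-NULL values only; rows with NULL stock aren't counted

Fix: Use COUNT(*) to count all rows regardless of NULL

Corrected query:
SELECT category, COUNT(*) FROM products GROUP BY category

Result:
category | COUNT(*)
---------+---------
Garden   | 4       
Kitchen  | 2       
Office   | 1       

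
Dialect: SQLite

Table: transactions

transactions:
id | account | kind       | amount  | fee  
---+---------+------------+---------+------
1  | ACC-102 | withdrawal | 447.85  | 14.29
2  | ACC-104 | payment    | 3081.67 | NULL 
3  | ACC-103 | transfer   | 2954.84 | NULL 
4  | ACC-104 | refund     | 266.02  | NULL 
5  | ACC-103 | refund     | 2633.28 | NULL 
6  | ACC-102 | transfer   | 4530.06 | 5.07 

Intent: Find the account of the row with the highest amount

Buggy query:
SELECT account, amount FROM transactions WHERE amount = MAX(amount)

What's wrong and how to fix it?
Bug: WHERE is evaluated per row; an aggregate over the whole table isn't defined there

Fix: Use a subquery: WHERE amount = (SELECT MAX(amount) FROM transactions)

Corrected query:
SELECT account, amount FROM transactions WHERE amount = (SELECT MAX(amount) FROM transactions)

Result:
account | amount 
--------+--------
ACC-102 | 4530.06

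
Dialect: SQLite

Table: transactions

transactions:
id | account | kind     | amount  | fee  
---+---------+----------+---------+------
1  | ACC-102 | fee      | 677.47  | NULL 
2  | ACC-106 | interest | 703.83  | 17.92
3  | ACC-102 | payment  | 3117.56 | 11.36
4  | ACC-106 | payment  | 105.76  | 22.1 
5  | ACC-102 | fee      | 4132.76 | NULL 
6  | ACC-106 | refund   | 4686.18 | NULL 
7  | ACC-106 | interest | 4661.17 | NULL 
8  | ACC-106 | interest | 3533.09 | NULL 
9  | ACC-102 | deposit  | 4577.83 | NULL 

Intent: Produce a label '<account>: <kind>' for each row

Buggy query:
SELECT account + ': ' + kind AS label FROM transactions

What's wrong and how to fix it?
Bug: SQLite uses || for string concatenation; + coerces text to numbers (yielding 0)

Fix: Use the || operator for string concatenation

Corrected query:
SELECT account || ': ' || kind AS label FROM transactions

Result:
label            
-----------------
ACC-102: fee     
ACC-106: interest
ACC-102: payment 
ACC-106: payment 
ACC-102: fee     
ACC-106: refund  
ACC-106: interest
ACC-106: interest
ACC-102: deposit 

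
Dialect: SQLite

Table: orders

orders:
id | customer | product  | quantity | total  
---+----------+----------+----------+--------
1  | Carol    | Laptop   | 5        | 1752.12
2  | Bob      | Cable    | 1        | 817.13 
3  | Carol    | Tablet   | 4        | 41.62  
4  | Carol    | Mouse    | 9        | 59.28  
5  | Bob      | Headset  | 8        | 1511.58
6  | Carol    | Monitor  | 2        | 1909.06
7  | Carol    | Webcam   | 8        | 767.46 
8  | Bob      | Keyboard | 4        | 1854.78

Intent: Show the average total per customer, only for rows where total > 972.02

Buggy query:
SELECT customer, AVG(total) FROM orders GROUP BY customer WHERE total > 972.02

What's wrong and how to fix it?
Bug: WHERE cannot follow GROUP BY

Fix: Place WHERE between FROM and GROUP BY

Corrected query:
SELECT customer, AVG(total) FROM orders WHERE total > 972.02 GROUP BY customer

Result:
customer | AVG(total)
---------+-----------
Bob      | 1683.18   
Carol    | 1830.59   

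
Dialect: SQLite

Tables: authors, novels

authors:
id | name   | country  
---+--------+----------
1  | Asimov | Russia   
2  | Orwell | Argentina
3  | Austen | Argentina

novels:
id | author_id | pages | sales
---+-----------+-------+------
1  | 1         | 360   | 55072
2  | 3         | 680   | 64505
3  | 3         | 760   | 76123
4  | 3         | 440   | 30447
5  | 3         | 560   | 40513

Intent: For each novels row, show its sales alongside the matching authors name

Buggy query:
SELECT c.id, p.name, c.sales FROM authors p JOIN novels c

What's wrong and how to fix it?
Bug: JOIN with no ON clause produces a cartesian product; every novels row pairs with every authors row

Fix: Add ON c.author_id = p.id to the JOIN

Corrected query:
SELECT c.id, p.name, c.sales FROM authors p JOIN novels c ON c.author_id = p.id

Result:
id | name   | sales
---+--------+------
1  | Asimov | 55072
2  | Austen | 64505
3  | Austen | 76123
4  | Austen | 30447
5  | Austen | 40513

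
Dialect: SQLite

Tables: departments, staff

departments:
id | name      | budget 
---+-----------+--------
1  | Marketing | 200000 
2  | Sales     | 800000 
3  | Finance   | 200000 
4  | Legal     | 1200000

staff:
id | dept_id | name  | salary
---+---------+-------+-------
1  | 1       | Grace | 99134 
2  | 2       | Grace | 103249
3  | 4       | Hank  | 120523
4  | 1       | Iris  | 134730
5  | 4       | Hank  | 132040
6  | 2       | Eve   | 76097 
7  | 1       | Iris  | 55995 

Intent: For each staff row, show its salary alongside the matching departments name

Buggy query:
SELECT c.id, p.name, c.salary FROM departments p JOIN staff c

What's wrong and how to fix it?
Bug: Missing join condition: each staff row is matched to all departments rows instead of just its own

Fix: Add ON c.dept_id = p.id to the JOIN

Corrected query:
SELECT c.id, p.name, c.salary FROM departments p JOIN staff c ON c.dept_id = p.id

Result:
id | name      | salary
---+-----------+-------
1  | Marketing | 99134 
2  | Sales     | 103249
3  | Legal     | 120523
4  | Marketing | 134730
5  | Legal     | 132040
6  | Sales     | 76097 
7  | Marketing | 55995 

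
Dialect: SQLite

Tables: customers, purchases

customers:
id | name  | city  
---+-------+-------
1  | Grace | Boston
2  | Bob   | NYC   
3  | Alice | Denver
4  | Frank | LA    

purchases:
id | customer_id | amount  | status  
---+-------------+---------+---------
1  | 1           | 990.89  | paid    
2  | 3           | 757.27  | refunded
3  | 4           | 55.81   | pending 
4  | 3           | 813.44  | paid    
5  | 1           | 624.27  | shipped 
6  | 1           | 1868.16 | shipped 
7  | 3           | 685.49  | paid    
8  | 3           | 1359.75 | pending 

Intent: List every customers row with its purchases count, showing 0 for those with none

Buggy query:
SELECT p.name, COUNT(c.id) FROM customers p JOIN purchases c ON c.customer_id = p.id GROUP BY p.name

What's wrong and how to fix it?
Bug: An inner join excludes parents with zero children

Fix: Use LEFT JOIN so parents without children still appear (COUNT(c.id) gives 0)

Corrected query:
SELECT p.name, COUNT(c.id) FROM customers p LEFT JOIN purchases c ON c.customer_id = p.id GROUP BY p.name

Result:
name  | COUNT(c.id)
------+------------
Alice | 4          
Bob   | 0          
Frank | 1          
Grace | 3          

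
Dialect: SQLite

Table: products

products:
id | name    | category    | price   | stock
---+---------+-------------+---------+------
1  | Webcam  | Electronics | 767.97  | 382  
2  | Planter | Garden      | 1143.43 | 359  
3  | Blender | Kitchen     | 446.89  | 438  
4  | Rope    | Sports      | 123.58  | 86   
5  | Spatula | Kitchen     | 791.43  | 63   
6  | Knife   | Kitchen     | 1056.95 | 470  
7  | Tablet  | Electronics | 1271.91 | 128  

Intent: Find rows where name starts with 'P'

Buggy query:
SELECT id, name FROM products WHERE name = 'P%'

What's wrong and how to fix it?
Bug: Wildcards only work with LIKE; '=' treats '%' as a literal character

Fix: Replace '=' with LIKE so 'P%' is treated as a pattern

Corrected query:
SELECT id, name FROM products WHERE name LIKE 'P%'

Result:
id | name   
---+--------
2  | Planter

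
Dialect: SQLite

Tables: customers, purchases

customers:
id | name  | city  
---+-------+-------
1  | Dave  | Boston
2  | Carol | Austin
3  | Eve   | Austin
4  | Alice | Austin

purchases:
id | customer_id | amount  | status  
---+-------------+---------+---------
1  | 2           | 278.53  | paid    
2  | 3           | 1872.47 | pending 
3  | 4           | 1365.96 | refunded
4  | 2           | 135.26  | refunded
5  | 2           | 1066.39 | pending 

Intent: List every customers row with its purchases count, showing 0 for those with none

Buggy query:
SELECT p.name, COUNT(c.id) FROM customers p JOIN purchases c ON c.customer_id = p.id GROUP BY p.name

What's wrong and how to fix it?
Bug: An inner join excludes parents with zero children

Fix: Switch to LEFT JOIN to retain unmatched parent rows

Corrected query:
SELECT p.name, COUNT(c.id) FROM customers p LEFT JOIN purchases c ON c.customer_id = p.id GROUP BY p.name

Result:
name  | COUNT(c.id)
------+------------
Alice | 1          
Carol | 3          
Dave  | 0          
Eve   | 1          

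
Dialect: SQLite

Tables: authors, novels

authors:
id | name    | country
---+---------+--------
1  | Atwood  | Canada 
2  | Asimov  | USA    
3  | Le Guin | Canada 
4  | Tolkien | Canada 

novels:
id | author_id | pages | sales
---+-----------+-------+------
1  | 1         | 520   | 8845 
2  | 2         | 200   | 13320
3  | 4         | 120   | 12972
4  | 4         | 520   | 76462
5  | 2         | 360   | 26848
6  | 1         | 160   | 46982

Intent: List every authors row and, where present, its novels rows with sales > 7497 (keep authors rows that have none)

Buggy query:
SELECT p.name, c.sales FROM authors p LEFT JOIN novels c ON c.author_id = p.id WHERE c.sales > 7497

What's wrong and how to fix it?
Bug: Filtering c.sales in WHERE discards the NULL rows produced by LEFT JOIN, turning it into an inner join

Fix: Move the right-table condition into the ON clause so unmatched parents are kept

Corrected query:
SELECT p.name, c.sales FROM authors p LEFT JOIN novels c ON c.author_id = p.id AND c.sales > 7497

Result:
name    | sales
--------+------
Atwood  | 8845 
Atwood  | 46982
Asimov  | 13320
Asimov  | 26848
Le Guin | NULL 
Tolkien | 12972
Tolkien | 76462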